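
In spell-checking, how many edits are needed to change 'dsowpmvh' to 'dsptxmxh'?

Let D[i][j] be the edit distance between the first i characters of 'dsowpmvh' and the first j characters of 'dsptxmxh', with D[i][0] = i, D[0][j] = j, and D[i][j] = D[i-1][j-1] if the characters match, else 1 + min(D[i-1][j], D[i][j-1], D[i-1][j-1]). Filling the table (rows: prefixes of 'dsowpmvh', columns: prefixes of 'dsptxmxh'):
     ε  d  s  p  t  x  m  x  h
  ε  0  1  2  3  4  5  6  7  8
  d  1  0  1  2  3  4  5  6  7
  s  2  1  0  1  2  3  4  5  6
  o  3  2  1  1  2  3  4  5  6
  w  4  3  2  2  2  3  4  5  6
  p  5  4  3  2  3  3  4  5  6
  m  6  5  4  3  3  4  3  4  5
  v  7  6  5  4  4  4  4  4  5
  h  8  7  6  5  5  5  5  5  4
The bottom-right entry gives D[8][8] = 4, so no sequence of fewer than 4 edits works. Backtracking through the table gives one optimal edit sequence (4 edits):
  dsowpmvh → dspwpmvh (sub o→p @3)
  dspwpmvh → dsptpmvh (sub w→t @4)
  dsptpmvh → dsptxmvh (sub p→x @5)
  dsptxmvh → dsptxmxh (sub v→x @7)
Edit distance = 4.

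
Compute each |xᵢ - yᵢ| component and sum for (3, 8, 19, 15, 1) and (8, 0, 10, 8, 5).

Σ|x_i - y_i| = |3 - 8| + |8 - 0| + |19 - 10| + |15 - 8| + |1 - 5| = 5 + 8 + 9 + 7 + 4 = 33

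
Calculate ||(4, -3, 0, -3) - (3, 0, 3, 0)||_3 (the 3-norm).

(Σ|x_i - y_i|^3)^(1/3) = (|4 - 3|^3 + |-3 - 0|^3 + |0 - 3|^3 + |-3 - 0|^3)^(1/3)
= (1^3 + 3^3 + 3^3 + 3^3)^(1/3) = (1 + 27 + 27 + 27)^(1/3) = (82)^(1/3) ≈ 4.3445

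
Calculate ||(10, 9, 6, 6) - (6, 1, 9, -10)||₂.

√(Σ(x_i - y_i)²) = √((10 - 6)² + (9 - 1)² + (6 - 9)² + (6 - (-10))²)
= √(4² + 8² + (-3)² + 16²) = √(16 + 64 + 9 + 256) = √345 ≈ 18.5742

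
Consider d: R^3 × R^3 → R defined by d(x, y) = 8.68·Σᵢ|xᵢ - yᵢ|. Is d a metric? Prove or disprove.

Yes. The L1 (Manhattan) norm induces a metric on R^3, and multiplying a metric by a positive constant 8.68 > 0 preserves all four axioms: non-negativity (8.68·||x-y|| ≥ 0), identity (8.68·||x-y|| = 0 ⟺ ||x-y|| = 0 ⟺ x = y), symmetry (||x-y|| = ||y-x||), and the triangle inequality (8.68·||x-z|| ≤ 8.68·||x-y|| + 8.68·||y-z||). So d is a metric.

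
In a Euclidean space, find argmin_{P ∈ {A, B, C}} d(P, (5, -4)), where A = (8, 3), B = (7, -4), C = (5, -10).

Distances: d(A) ≈ 7.6158, d(B) = 2, d(C) = 6. Nearest: B = (7, -4) with distance 2.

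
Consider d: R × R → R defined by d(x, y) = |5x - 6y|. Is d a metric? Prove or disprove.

No. d fails symmetry: d(3, 7) = |5·3 - 6·7| = |-27| = 27, but d(7, 3) = |5·7 - 6·3| = |17| = 17. Since 27 ≠ 17, d(x,y) ≠ d(y,x) in general.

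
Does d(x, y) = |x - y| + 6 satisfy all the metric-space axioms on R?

No. d fails identity of indiscernibles (specifically d(x,x) = 0): d(-6, -6) = |-6 - (-6)| + 6 = 0 + 6 = 6 ≠ 0.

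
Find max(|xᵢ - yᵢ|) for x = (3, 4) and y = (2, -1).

max(|x_i - y_i|) = max(|3 - 2|, |4 - (-1)|) = max(1, 5) = 5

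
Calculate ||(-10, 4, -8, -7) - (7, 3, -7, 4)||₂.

√(Σ(x_i - y_i)²) = √((-10 - 7)² + (4 - 3)² + (-8 - (-7))² + (-7 - 4)²)
= √((-17)² + 1² + (-1)² + (-11)²) = √(289 + 1 + 1 + 121) = √412 ≈ 20.2978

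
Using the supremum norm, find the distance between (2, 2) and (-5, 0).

max(|x_i - y_i|) = max(|2 - (-5)|, |2 - 0|) = max(7, 2) = 7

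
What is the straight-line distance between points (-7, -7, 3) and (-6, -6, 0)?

√(Σ(x_i - y_i)²) = √((-7 - (-6))² + (-7 - (-6))² + (3 - 0)²)
= √((-1)² + (-1)² + 3²) = √(1 + 1 + 9) = √11 ≈ 3.3166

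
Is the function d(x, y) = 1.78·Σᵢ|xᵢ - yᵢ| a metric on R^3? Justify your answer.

Yes. The L1 (Manhattan) norm induces a metric on R^3, and multiplying a metric by a positive constant 1.78 > 0 preserves all four axioms: non-negativity (1.78·||x-y|| ≥ 0), identity (1.78·||x-y|| = 0 ⟺ ||x-y|| = 0 ⟺ x = y), symmetry (||x-y|| = ||y-x||), and the triangle inequality (1.78·||x-z|| ≤ 1.78·||x-y|| + 1.78·||y-z||). So d is a metric.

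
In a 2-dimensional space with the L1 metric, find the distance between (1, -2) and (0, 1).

Σ|x_i - y_i| = |1 - 0| + |-2 - 1| = 1 + 3 = 4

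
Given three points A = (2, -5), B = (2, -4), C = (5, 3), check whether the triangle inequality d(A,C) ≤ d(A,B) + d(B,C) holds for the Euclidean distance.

d(A,B) = √(0² + 1²) = √1 = 1, d(B,C) = √(3² + 7²) = √58 ≈ 7.6158, d(A,C) = √(3² + 8²) = √73 ≈ 8.544.
d(A,C) ≈ 8.544 ≤ 1 + 7.6158 = 8.6158. Triangle inequality is satisfied.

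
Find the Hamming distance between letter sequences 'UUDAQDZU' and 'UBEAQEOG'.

Differing positions: 2, 3, 6, 7, 8. Hamming distance = 5.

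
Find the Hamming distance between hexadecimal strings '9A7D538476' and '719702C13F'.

Differing positions: 1, 2, 3, 4, 5, 6, 7, 8, 9, 10. Hamming distance = 10.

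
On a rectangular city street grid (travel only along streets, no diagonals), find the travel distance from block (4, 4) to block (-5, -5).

Σ|x_i - y_i| = |4 - (-5)| + |4 - (-5)| = 9 + 9 = 18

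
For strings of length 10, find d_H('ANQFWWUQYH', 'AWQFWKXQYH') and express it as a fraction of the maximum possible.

Differing positions: 2, 6, 7. Hamming distance = 3. The maximum possible Hamming distance for length-10 strings is 10, so d_H/10 = 3/10 = 0.3.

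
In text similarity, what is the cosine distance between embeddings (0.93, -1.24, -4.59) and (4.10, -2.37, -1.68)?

With u = (0.93, -1.24, -4.59), v = (4.10, -2.37, -1.68):
u·v = 0.93·4.1 + (-1.24)·(-2.37) + (-4.59)·(-1.68) = 3.813 + 2.9388 + 7.7112 = 14.463.
|u| = √(0.93² + (-1.24)² + (-4.59)²) = √(0.8649 + 1.5376 + 21.0681) = √23.4706, |v| = √(4.1² + (-2.37)² + (-1.68)²) = √(16.81 + 5.6169 + 2.8224) = √25.2493.
cos θ = (u·v)/(|u||v|) = 14.463/(√23.4706·√25.2493) ≈ 0.5941
Cosine distance = 1 - cos θ ≈ 1 - 0.5941 = 0.4059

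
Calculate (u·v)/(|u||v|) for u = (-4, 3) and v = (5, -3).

With u = (-4, 3), v = (5, -3):
u·v = (-4)·5 + 3·(-3) = (-20) + (-9) = -29.
|u| = √((-4)² + 3²) = √25, |v| = √(5² + (-3)²) = √34, so |u||v| = √(25·34) = √850.
cos θ = (u·v)/(|u||v|) = -29/√850 ≈ -0.9947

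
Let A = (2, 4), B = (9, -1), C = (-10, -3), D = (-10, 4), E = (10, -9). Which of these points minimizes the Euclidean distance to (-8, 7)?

Distances: d(A) ≈ 10.4403, d(B) ≈ 18.7883, d(C) ≈ 10.198, d(D) ≈ 3.6056, d(E) ≈ 24.0832. Nearest: D = (-10, 4) with distance 3.6056.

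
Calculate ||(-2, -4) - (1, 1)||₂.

√(Σ(x_i - y_i)²) = √((-2 - 1)² + (-4 - 1)²)
= √((-3)² + (-5)²) = √(9 + 25) = √34 ≈ 5.831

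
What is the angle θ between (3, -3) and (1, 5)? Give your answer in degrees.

With u = (3, -3), v = (1, 5):
u·v = 3·1 + (-3)·5 = 3 + (-15) = -12.
|u| = √(3² + (-3)²) = √18, |v| = √(1² + 5²) = √26, so |u||v| = √(18·26) = √468.
cos θ = (u·v)/(|u||v|) = -12/√468 ≈ -0.5547
θ = arccos(-0.5547) ≈ 123.69°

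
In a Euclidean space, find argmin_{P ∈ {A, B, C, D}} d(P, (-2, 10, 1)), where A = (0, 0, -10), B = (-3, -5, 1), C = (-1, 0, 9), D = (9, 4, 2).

Distances: d(A) = 15, d(B) ≈ 15.0333, d(C) ≈ 12.8452, d(D) ≈ 12.5698. Nearest: D = (9, 4, 2) with distance 12.5698.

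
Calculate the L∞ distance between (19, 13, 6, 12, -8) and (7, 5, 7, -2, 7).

max(|x_i - y_i|) = max(|19 - 7|, |13 - 5|, |6 - 7|, |12 - (-2)|, |-8 - 7|) = max(12, 8, 1, 14, 15) = 15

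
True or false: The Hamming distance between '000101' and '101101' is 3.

Differing positions: 1, 3. Hamming distance = 2, so the claim that d_H = 3 is false.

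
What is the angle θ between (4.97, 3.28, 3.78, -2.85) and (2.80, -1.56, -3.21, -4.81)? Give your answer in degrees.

With u = (4.97, 3.28, 3.78, -2.85), v = (2.80, -1.56, -3.21, -4.81):
u·v = 4.97·2.8 + 3.28·(-1.56) + 3.78·(-3.21) + (-2.85)·(-4.81) = 13.916 + (-5.1168) + (-12.1338) + 13.7085 = 10.3739.
|u| = √(4.97² + 3.28² + 3.78² + (-2.85)²) = √(24.7009 + 10.7584 + 14.2884 + 8.1225) = √57.8702, |v| = √(2.8² + (-1.56)² + (-3.21)² + (-4.81)²) = √(7.84 + 2.4336 + 10.3041 + 23.1361) = √43.7138.
cos θ = (u·v)/(|u||v|) = 10.3739/(√57.8702·√43.7138) ≈ 0.206255
θ = arccos(0.206255) ≈ 78.1°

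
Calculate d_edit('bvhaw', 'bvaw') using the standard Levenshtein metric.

Let D[i][j] be the edit distance between the first i characters of 'bvhaw' and the first j characters of 'bvaw', with D[i][0] = i, D[0][j] = j, and D[i][j] = D[i-1][j-1] if the characters match, else 1 + min(D[i-1][j], D[i][j-1], D[i-1][j-1]). Filling the table (rows: prefixes of 'bvhaw', columns: prefixes of 'bvaw'):
     ε  b  v  a  w
  ε  0  1  2  3  4
  b  1  0  1  2  3
  v  2  1  0  1  2
  h  3  2  1  1  2
  a  4  3  2  1  2
  w  5  4  3  2  1
The bottom-right entry gives D[5][4] = 1, so no sequence of fewer than 1 edit works. Backtracking through the table gives one optimal edit sequence (1 edit):
  bvhaw → bvaw (del h @3)
Edit distance = 1.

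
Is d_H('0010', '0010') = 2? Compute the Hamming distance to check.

Differing positions: none. Hamming distance = 0, so the claim that d_H = 2 is false.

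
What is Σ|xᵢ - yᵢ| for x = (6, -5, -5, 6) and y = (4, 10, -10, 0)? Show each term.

Σ|x_i - y_i| = |6 - 4| + |-5 - 10| + |-5 - (-10)| + |6 - 0| = 2 + 15 + 5 + 6 = 28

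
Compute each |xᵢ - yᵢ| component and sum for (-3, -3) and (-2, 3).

Σ|x_i - y_i| = |-3 - (-2)| + |-3 - 3| = 1 + 6 = 7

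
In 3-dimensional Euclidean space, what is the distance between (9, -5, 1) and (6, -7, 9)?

√(Σ(x_i - y_i)²) = √((9 - 6)² + (-5 - (-7))² + (1 - 9)²)
= √(3² + 2² + (-8)²) = √(9 + 4 + 64) = √77 ≈ 8.775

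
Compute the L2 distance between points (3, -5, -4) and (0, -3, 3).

(Σ|x_i - y_i|^2)^(1/2) = (|3 - 0|^2 + |-5 - (-3)|^2 + |-4 - 3|^2)^(1/2)
= (3^2 + 2^2 + 7^2)^(1/2) = (9 + 4 + 49)^(1/2) = (62)^(1/2) ≈ 7.874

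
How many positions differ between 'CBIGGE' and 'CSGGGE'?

Differing positions: 2, 3. Hamming distance = 2.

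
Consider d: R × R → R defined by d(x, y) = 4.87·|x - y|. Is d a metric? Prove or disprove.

Yes. Since |x - y| is a metric on R and 4.87 > 0, the positive scalar multiple 4.87·|x - y| is also a metric: scaling by a positive constant preserves non-negativity, identity (d=0 ⟺ |x-y|=0 ⟺ x=y), symmetry, and the triangle inequality.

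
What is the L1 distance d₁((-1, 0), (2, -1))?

Σ|x_i - y_i| = |-1 - 2| + |0 - (-1)| = 3 + 1 = 4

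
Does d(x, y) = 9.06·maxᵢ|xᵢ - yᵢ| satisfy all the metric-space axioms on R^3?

Yes. The L∞ (Chebyshev) norm induces a metric on R^3, and multiplying a metric by a positive constant 9.06 > 0 preserves all four axioms: non-negativity (9.06·||x-y|| ≥ 0), identity (9.06·||x-y|| = 0 ⟺ ||x-y|| = 0 ⟺ x = y), symmetry (||x-y|| = ||y-x||), and the triangle inequality (9.06·||x-z|| ≤ 9.06·||x-y|| + 9.06·||y-z||). So d is a metric.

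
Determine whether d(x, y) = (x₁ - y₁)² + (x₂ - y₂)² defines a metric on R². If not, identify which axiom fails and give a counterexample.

No. The squared Euclidean distance fails the triangle inequality. Counterexample: x = (0, 0), y = (3, 3), z = (6, 6). d(x,z) = 6² + 6² = 72, but d(x,y) + d(y,z) = (3² + 3²) + (3² + 3²) = 18 + 18 = 36. Since 72 > 36, the triangle inequality is violated. (Note: √d, the ordinary Euclidean distance, IS a metric.)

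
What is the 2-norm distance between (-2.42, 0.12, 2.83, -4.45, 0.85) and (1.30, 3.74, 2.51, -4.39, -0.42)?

(Σ|x_i - y_i|^2)^(1/2) = (|-2.42 - 1.3|^2 + |0.12 - 3.74|^2 + |2.83 - 2.51|^2 + |-4.45 - (-4.39)|^2 + |0.85 - (-0.42)|^2)^(1/2)
= (3.72^2 + 3.62^2 + 0.32^2 + 0.06^2 + 1.27^2)^(1/2) = (13.8384 + 13.1044 + 0.1024 + 0.0036 + 1.6129)^(1/2) = (28.6617)^(1/2) ≈ 5.3537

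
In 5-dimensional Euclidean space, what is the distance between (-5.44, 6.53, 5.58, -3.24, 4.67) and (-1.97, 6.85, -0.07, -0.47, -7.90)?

√(Σ(x_i - y_i)²) = √((-5.44 - (-1.97))² + (6.53 - 6.85)² + (5.58 - (-0.07))² + (-3.24 - (-0.47))² + (4.67 - (-7.9))²)
= √((-3.47)² + (-0.32)² + 5.65² + (-2.77)² + 12.57²) = √(12.0409 + 0.1024 + 31.9225 + 7.6729 + 158.0049) = √209.7436 ≈ 14.4825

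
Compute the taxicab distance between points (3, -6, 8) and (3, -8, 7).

Σ|x_i - y_i| = |3 - 3| + |-6 - (-8)| + |8 - 7| = 0 + 2 + 1 = 3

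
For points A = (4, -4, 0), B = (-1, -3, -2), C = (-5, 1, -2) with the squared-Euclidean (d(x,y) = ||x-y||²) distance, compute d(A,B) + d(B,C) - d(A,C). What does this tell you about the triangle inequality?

d(A,B) = 5² + 1² + 2² = 30, d(B,C) = 4² + 4² + 0² = 32, d(A,C) = 9² + 5² + 2² = 110.
d(A,B) + d(B,C) - d(A,C) = 30 + 32 - 110 = 62 - 110 = -48. This is < 0, so the triangle inequality FAILS for these points (squared-Euclidean is not a metric).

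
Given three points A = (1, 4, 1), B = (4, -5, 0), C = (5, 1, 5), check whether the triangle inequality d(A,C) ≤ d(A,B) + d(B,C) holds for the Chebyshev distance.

d(A,B) = max(3, 9, 1) = 9, d(B,C) = max(1, 6, 5) = 6, d(A,C) = max(4, 3, 4) = 4.
d(A,C) = 4 ≤ 9 + 6 = 15. Triangle inequality is satisfied.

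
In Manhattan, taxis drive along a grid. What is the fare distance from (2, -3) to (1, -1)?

Σ|x_i - y_i| = |2 - 1| + |-3 - (-1)| = 1 + 2 = 3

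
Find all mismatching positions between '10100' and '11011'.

Differing positions: 2, 3, 4, 5. Hamming distance = 4.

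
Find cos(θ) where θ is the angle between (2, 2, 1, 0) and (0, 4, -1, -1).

With u = (2, 2, 1, 0), v = (0, 4, -1, -1):
u·v = 2·0 + 2·4 + 1·(-1) + 0·(-1) = 0 + 8 + (-1) + 0 = 7.
|u| = √(2² + 2² + 1² + 0²) = √9, |v| = √(0² + 4² + (-1)² + (-1)²) = √18, so |u||v| = √(9·18) = √162.
cos θ = (u·v)/(|u||v|) = 7/√162 ≈ 0.55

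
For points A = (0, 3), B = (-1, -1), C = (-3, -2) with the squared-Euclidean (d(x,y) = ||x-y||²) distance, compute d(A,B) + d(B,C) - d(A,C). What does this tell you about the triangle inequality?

d(A,B) = 1² + 4² = 17, d(B,C) = 2² + 1² = 5, d(A,C) = 3² + 5² = 34.
d(A,B) + d(B,C) - d(A,C) = 17 + 5 - 34 = 22 - 34 = -12. This is < 0, so the triangle inequality FAILS for these points (squared-Euclidean is not a metric).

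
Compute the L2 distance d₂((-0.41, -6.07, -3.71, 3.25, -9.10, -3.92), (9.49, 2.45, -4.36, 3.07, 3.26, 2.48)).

√(Σ(x_i - y_i)²) = √((-0.41 - 9.49)² + (-6.07 - 2.45)² + (-3.71 - (-4.36))² + (3.25 - 3.07)² + (-9.1 - 3.26)² + (-3.92 - 2.48)²)
= √((-9.9)² + (-8.52)² + 0.65² + 0.18² + (-12.36)² + (-6.4)²) = √(98.01 + 72.5904 + 0.4225 + 0.0324 + 152.7696 + 40.96) = √364.7849 ≈ 19.0993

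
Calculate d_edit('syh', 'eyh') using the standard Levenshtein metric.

Let D[i][j] be the edit distance between the first i characters of 'syh' and the first j characters of 'eyh', with D[i][0] = i, D[0][j] = j, and D[i][j] = D[i-1][j-1] if the characters match, else 1 + min(D[i-1][j], D[i][j-1], D[i-1][j-1]). Filling the table (rows: prefixes of 'syh', columns: prefixes of 'eyh'):
     ε  e  y  h
  ε  0  1  2  3
  s  1  1  2  3
  y  2  2  1  2
  h  3  3  2  1
The bottom-right entry gives D[3][3] = 1, so no sequence of fewer than 1 edit works. Backtracking through the table gives one optimal edit sequence (1 edit):
  syh → eyh (sub s→e @1)
Edit distance = 1.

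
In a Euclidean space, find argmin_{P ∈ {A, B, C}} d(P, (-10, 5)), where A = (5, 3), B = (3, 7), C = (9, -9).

Distances: d(A) ≈ 15.1327, d(B) ≈ 13.1529, d(C) ≈ 23.6008. Nearest: B = (3, 7) with distance 13.1529.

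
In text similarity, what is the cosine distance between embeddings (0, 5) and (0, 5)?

With u = (0, 5), v = (0, 5):
u·v = 0·0 + 5·5 = 0 + 25 = 25.
|u| = √(0² + 5²) = √25, |v| = √(0² + 5²) = √25, so |u||v| = √(25·25) = √625 = 25.
cos θ = (u·v)/(|u||v|) = 25/25 = 1
Cosine distance = 1 - cos θ = 1 - 1 = 0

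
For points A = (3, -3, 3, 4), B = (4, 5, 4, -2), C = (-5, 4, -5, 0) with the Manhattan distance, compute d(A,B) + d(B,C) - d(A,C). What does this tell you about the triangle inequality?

d(A,B) = 1 + 8 + 1 + 6 = 16, d(B,C) = 9 + 1 + 9 + 2 = 21, d(A,C) = 8 + 7 + 8 + 4 = 27.
d(A,B) + d(B,C) - d(A,C) = 16 + 21 - 27 = 37 - 27 = 10. This is ≥ 0, so the triangle inequality holds for these points.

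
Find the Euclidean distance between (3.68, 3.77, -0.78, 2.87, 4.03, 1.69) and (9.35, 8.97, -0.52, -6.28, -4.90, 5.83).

√(Σ(x_i - y_i)²) = √((3.68 - 9.35)² + (3.77 - 8.97)² + (-0.78 - (-0.52))² + (2.87 - (-6.28))² + (4.03 - (-4.9))² + (1.69 - 5.83)²)
= √((-5.67)² + (-5.2)² + (-0.26)² + 9.15² + 8.93² + (-4.14)²) = √(32.1489 + 27.04 + 0.0676 + 83.7225 + 79.7449 + 17.1396) = √239.8635 ≈ 15.4875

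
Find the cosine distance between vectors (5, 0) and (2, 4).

With u = (5, 0), v = (2, 4):
u·v = 5·2 + 0·4 = 10 + 0 = 10.
|u| = √(5² + 0²) = √25, |v| = √(2² + 4²) = √20, so |u||v| = √(25·20) = √500.
cos θ = (u·v)/(|u||v|) = 10/√500 ≈ 0.4472
Cosine distance = 1 - cos θ ≈ 1 - 0.4472 = 0.5528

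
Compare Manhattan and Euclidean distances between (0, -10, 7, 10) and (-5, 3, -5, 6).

L1 = |0 - (-5)| + |-10 - 3| + |7 - (-5)| + |10 - 6| = 5 + 13 + 12 + 4 = 34
L2 = √(5² + 13² + 12² + 4²) = √354 ≈ 18.8149
L1 ≥ L2 always (equality iff movement is along one axis); L1 > L2 here.
Ratio L1/L2 = 34/√354 ≈ 1.8071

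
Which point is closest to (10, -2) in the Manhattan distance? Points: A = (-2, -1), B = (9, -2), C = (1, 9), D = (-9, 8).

Distances: d(A) = 13, d(B) = 1, d(C) = 20, d(D) = 29. Nearest: B = (9, -2) with distance 1.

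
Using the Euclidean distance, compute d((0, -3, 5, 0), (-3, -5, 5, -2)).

(Σ|x_i - y_i|^2)^(1/2) = (|0 - (-3)|^2 + |-3 - (-5)|^2 + |5 - 5|^2 + |0 - (-2)|^2)^(1/2)
= (3^2 + 2^2 + 0^2 + 2^2)^(1/2) = (9 + 4 + 0 + 4)^(1/2) = (17)^(1/2) ≈ 4.1231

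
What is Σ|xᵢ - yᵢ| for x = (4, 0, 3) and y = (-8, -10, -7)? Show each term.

Σ|x_i - y_i| = |4 - (-8)| + |0 - (-10)| + |3 - (-7)| = 12 + 10 + 10 = 32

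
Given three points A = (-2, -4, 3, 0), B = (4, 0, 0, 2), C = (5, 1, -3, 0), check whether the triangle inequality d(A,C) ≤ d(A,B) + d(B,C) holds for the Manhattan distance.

d(A,B) = 6 + 4 + 3 + 2 = 15, d(B,C) = 1 + 1 + 3 + 2 = 7, d(A,C) = 7 + 5 + 6 + 0 = 18.
d(A,C) = 18 ≤ 15 + 7 = 22. Triangle inequality is satisfied.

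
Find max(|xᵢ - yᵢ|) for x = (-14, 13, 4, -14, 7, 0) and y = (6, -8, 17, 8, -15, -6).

max(|x_i - y_i|) = max(|-14 - 6|, |13 - (-8)|, |4 - 17|, |-14 - 8|, |7 - (-15)|, |0 - (-6)|) = max(20, 21, 13, 22, 22, 6) = 22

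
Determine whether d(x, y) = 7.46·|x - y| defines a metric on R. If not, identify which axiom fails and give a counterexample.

Yes. Since |x - y| is a metric on R and 7.46 > 0, the positive scalar multiple 7.46·|x - y| is also a metric: scaling by a positive constant preserves non-negativity, identity (d=0 ⟺ |x-y|=0 ⟺ x=y), symmetry, and the triangle inequality.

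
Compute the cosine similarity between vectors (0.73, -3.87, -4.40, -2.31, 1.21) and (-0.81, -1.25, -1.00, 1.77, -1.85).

With u = (0.73, -3.87, -4.40, -2.31, 1.21), v = (-0.81, -1.25, -1.00, 1.77, -1.85):
u·v = 0.73·(-0.81) + (-3.87)·(-1.25) + (-4.4)·(-1) + (-2.31)·1.77 + 1.21·(-1.85) = (-0.5913) + 4.8375 + 4.4 + (-4.0887) + (-2.2385) = 2.319.
|u| = √(0.73² + (-3.87)² + (-4.4)² + (-2.31)² + 1.21²) = √(0.5329 + 14.9769 + 19.36 + 5.3361 + 1.4641) = √41.67, |v| = √((-0.81)² + (-1.25)² + (-1)² + 1.77² + (-1.85)²) = √(0.6561 + 1.5625 + 1 + 3.1329 + 3.4225) = √9.774.
cos θ = (u·v)/(|u||v|) = 2.319/(√41.67·√9.774) ≈ 0.1149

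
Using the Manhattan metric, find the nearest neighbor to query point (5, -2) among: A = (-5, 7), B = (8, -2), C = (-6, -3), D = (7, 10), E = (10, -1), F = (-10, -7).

Distances: d(A) = 19, d(B) = 3, d(C) = 12, d(D) = 14, d(E) = 6, d(F) = 20. Nearest: B = (8, -2) with distance 3.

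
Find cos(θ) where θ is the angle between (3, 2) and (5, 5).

With u = (3, 2), v = (5, 5):
u·v = 3·5 + 2·5 = 15 + 10 = 25.
|u| = √(3² + 2²) = √13, |v| = √(5² + 5²) = √50, so |u||v| = √(13·50) = √650.
cos θ = (u·v)/(|u||v|) = 25/√650 ≈ 0.9806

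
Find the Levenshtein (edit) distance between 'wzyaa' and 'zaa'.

Let D[i][j] be the edit distance between the first i characters of 'wzyaa' and the first j characters of 'zaa', with D[i][0] = i, D[0][j] = j, and D[i][j] = D[i-1][j-1] if the characters match, else 1 + min(D[i-1][j], D[i][j-1], D[i-1][j-1]). Filling the table (rows: prefixes of 'wzyaa', columns: prefixes of 'zaa'):
     ε  z  a  a
  ε  0  1  2  3
  w  1  1  2  3
  z  2  1  2  3
  y  3  2  2  3
  a  4  3  2  2
  a  5  4  3  2
The bottom-right entry gives D[5][3] = 2, so no sequence of fewer than 2 edits works. Backtracking through the table gives one optimal edit sequence (2 edits):
  wzyaa → zyaa (del w @1)
  zyaa → zaa (del y @2)
Edit distance = 2.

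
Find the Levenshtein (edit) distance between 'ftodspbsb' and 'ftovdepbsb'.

Let D[i][j] be the edit distance between the first i characters of 'ftodspbsb' and the first j characters of 'ftovdepbsb', with D[i][0] = i, D[0][j] = j, and D[i][j] = D[i-1][j-1] if the characters match, else 1 + min(D[i-1][j], D[i][j-1], D[i-1][j-1]). Filling the table (rows: prefixes of 'ftodspbsb', columns: prefixes of 'ftovdepbsb'):
     ε  f  t  o  v  d  e  p  b  s  b
  ε  0  1  2  3  4  5  6  7  8  9 10
  f  1  0  1  2  3  4  5  6  7  8  9
  t  2  1  0  1  2  3  4  5  6  7  8
  o  3  2  1  0  1  2  3  4  5  6  7
  d  4  3  2  1  1  1  2  3  4  5  6
  s  5  4  3  2  2  2  2  3  4  4  5
  p  6  5  4  3  3  3  3  2  3  4  5
  b  7  6  5  4  4  4  4  3  2  3  4
  s  8  7  6  5  5  5  5  4  3  2  3
  b  9  8  7  6  6  6  6  5  4  3  2
The bottom-right entry gives D[9][10] = 2, so no sequence of fewer than 2 edits works. Backtracking through the table gives one optimal edit sequence (2 edits):
  ftodspbsb → ftovdspbsb (ins v @4)
  ftovdspbsb → ftovdepbsb (sub s→e @6)
Edit distance = 2.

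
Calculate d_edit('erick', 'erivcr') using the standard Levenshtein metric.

Let D[i][j] be the edit distance between the first i characters of 'erick' and the first j characters of 'erivcr', with D[i][0] = i, D[0][j] = j, and D[i][j] = D[i-1][j-1] if the characters match, else 1 + min(D[i-1][j], D[i][j-1], D[i-1][j-1]). Filling the table (rows: prefixes of 'erick', columns: prefixes of 'erivcr'):
     ε  e  r  i  v  c  r
  ε  0  1  2  3  4  5  6
  e  1  0  1  2  3  4  5
  r  2  1  0  1  2  3  4
  i  3  2  1  0  1  2  3
  c  4  3  2  1  1  1  2
  k  5  4  3  2  2  2  2
The bottom-right entry gives D[5][6] = 2, so no sequence of fewer than 2 edits works. Backtracking through the table gives one optimal edit sequence (2 edits):
  erick → erivck (ins v @4)
  erivck → erivcr (sub k→r @6)
Edit distance = 2.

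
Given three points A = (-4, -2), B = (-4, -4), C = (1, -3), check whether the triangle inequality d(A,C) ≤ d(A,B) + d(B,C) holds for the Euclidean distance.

d(A,B) = √(0² + 2²) = √4 = 2, d(B,C) = √(5² + 1²) = √26 ≈ 5.099, d(A,C) = √(5² + 1²) = √26 ≈ 5.099.
d(A,C) ≈ 5.099 ≤ 2 + 5.099 = 7.099. Triangle inequality is satisfied.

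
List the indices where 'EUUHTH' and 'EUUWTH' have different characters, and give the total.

Differing positions: 4. Hamming distance = 1.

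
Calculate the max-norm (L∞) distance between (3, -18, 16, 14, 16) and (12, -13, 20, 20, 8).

max(|x_i - y_i|) = max(|3 - 12|, |-18 - (-13)|, |16 - 20|, |14 - 20|, |16 - 8|) = max(9, 5, 4, 6, 8) = 9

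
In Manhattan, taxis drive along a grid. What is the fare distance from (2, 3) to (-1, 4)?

Σ|x_i - y_i| = |2 - (-1)| + |3 - 4| = 3 + 1 = 4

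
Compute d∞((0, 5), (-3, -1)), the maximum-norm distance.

max(|x_i - y_i|) = max(|0 - (-3)|, |5 - (-1)|) = max(3, 6) = 6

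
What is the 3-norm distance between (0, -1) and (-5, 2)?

(Σ|x_i - y_i|^3)^(1/3) = (|0 - (-5)|^3 + |-1 - 2|^3)^(1/3)
= (5^3 + 3^3)^(1/3) = (125 + 27)^(1/3) = (152)^(1/3) ≈ 5.3368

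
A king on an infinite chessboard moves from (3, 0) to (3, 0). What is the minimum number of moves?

max(|x_i - y_i|) = max(|3 - 3|, |0 - 0|) = max(0, 0) = 0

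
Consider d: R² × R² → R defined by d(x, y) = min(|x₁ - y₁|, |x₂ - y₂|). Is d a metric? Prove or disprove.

No. d fails identity of indiscernibles: take x = (-1, 0) and y = (-1, 4). Then d(x,y) = min(|-1 - (-1)|, |0 - 4|) = min(0, 4) = 0, yet x ≠ y.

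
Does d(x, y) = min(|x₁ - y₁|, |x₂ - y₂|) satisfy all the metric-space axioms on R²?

No. d fails identity of indiscernibles: take x = (-3, 0) and y = (-3, 4). Then d(x,y) = min(|-3 - (-3)|, |0 - 4|) = min(0, 4) = 0, yet x ≠ y.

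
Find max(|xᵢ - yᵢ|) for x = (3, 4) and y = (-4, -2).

max(|x_i - y_i|) = max(|3 - (-4)|, |4 - (-2)|) = max(7, 6) = 7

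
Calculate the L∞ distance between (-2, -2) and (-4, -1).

max(|x_i - y_i|) = max(|-2 - (-4)|, |-2 - (-1)|) = max(2, 1) = 2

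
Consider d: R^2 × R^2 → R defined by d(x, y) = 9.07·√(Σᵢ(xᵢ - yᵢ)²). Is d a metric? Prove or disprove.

Yes. The L2 (Euclidean) norm induces a metric on R^2, and multiplying a metric by a positive constant 9.07 > 0 preserves all four axioms: non-negativity (9.07·||x-y|| ≥ 0), identity (9.07·||x-y|| = 0 ⟺ ||x-y|| = 0 ⟺ x = y), symmetry (||x-y|| = ||y-x||), and the triangle inequality (9.07·||x-z|| ≤ 9.07·||x-y|| + 9.07·||y-z||). So d is a metric.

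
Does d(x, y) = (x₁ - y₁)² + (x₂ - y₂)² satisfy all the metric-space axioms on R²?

No. The squared Euclidean distance fails the triangle inequality. Counterexample: x = (0, 0), y = (5, 4), z = (10, 8). d(x,z) = 10² + 8² = 164, but d(x,y) + d(y,z) = (5² + 4²) + (5² + 4²) = 41 + 41 = 82. Since 164 > 82, the triangle inequality is violated. (Note: √d, the ordinary Euclidean distance, IS a metric.)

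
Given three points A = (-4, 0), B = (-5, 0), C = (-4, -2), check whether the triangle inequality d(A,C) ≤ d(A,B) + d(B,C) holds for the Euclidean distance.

d(A,B) = √(1² + 0²) = √1 = 1, d(B,C) = √(1² + 2²) = √5 ≈ 2.2361, d(A,C) = √(0² + 2²) = √4 = 2.
d(A,C) = 2 ≤ 1 + 2.2361 = 3.2361. Triangle inequality is satisfied.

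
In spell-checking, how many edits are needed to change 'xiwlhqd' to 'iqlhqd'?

Let D[i][j] be the edit distance between the first i characters of 'xiwlhqd' and the first j characters of 'iqlhqd', with D[i][0] = i, D[0][j] = j, and D[i][j] = D[i-1][j-1] if the characters match, else 1 + min(D[i-1][j], D[i][j-1], D[i-1][j-1]). Filling the table (rows: prefixes of 'xiwlhqd', columns: prefixes of 'iqlhqd'):
     ε  i  q  l  h  q  d
  ε  0  1  2  3  4  5  6
  x  1  1  2  3  4  5  6
  i  2  1  2  3  4  5  6
  w  3  2  2  3  4  5  6
  l  4  3  3  2  3  4  5
  h  5  4  4  3  2  3  4
  q  6  5  4  4  3  2  3
  d  7  6  5  5  4  3  2
The bottom-right entry gives D[7][6] = 2, so no sequence of fewer than 2 edits works. Backtracking through the table gives one optimal edit sequence (2 edits):
  xiwlhqd → iwlhqd (del x @1)
  iwlhqd → iqlhqd (sub w→q @2)
Edit distance = 2.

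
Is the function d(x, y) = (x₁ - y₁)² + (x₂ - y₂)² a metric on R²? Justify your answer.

No. The squared Euclidean distance fails the triangle inequality. Counterexample: x = (0, 0), y = (4, 2), z = (8, 4). d(x,z) = 8² + 4² = 80, but d(x,y) + d(y,z) = (4² + 2²) + (4² + 2²) = 20 + 20 = 40. Since 80 > 40, the triangle inequality is violated. (Note: √d, the ordinary Euclidean distance, IS a metric.)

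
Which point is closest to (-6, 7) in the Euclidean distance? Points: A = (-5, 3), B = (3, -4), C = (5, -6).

Distances: d(A) ≈ 4.1231, d(B) ≈ 14.2127, d(C) ≈ 17.0294. Nearest: A = (-5, 3) with distance 4.1231.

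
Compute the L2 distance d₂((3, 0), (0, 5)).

√(Σ(x_i - y_i)²) = √((3 - 0)² + (0 - 5)²)
= √(3² + (-5)²) = √(9 + 25) = √34 ≈ 5.831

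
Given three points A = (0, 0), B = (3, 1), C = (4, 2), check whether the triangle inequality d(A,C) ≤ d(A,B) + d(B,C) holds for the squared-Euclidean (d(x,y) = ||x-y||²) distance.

d(A,B) = 3² + 1² = 10, d(B,C) = 1² + 1² = 2, d(A,C) = 4² + 2² = 20.
d(A,C) = 20 > 10 + 2 = 12. Triangle inequality is VIOLATED. (Squared-Euclidean is not a metric — this is a counterexample.)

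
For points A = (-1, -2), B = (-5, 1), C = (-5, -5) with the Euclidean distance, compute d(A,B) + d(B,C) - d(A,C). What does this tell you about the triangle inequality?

d(A,B) = √(4² + 3²) = √25 = 5, d(B,C) = √(0² + 6²) = √36 = 6, d(A,C) = √(4² + 3²) = √25 = 5.
d(A,B) + d(B,C) - d(A,C) = 5 + 6 - 5 = 11 - 5 = 6. This is ≥ 0, so the triangle inequality holds for these points.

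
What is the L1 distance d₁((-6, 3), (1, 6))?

Σ|x_i - y_i| = |-6 - 1| + |3 - 6| = 7 + 3 = 10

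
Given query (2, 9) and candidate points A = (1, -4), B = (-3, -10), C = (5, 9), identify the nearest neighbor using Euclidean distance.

Distances: d(A) ≈ 13.0384, d(B) ≈ 19.6469, d(C) = 3. Nearest: C = (5, 9) with distance 3.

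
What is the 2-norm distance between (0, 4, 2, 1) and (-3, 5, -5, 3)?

(Σ|x_i - y_i|^2)^(1/2) = (|0 - (-3)|^2 + |4 - 5|^2 + |2 - (-5)|^2 + |1 - 3|^2)^(1/2)
= (3^2 + 1^2 + 7^2 + 2^2)^(1/2) = (9 + 1 + 49 + 4)^(1/2) = (63)^(1/2) ≈ 7.9373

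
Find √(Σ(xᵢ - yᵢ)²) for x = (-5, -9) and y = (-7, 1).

√(Σ(x_i - y_i)²) = √((-5 - (-7))² + (-9 - 1)²)
= √(2² + (-10)²) = √(4 + 100) = √104 ≈ 10.198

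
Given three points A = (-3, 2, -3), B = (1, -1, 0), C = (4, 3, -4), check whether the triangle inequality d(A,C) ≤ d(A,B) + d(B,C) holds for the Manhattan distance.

d(A,B) = 4 + 3 + 3 = 10, d(B,C) = 3 + 4 + 4 = 11, d(A,C) = 7 + 1 + 1 = 9.
d(A,C) = 9 ≤ 10 + 11 = 21. Triangle inequality is satisfied.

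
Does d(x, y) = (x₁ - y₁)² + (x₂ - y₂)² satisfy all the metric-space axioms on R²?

No. The squared Euclidean distance fails the triangle inequality. Counterexample: x = (0, 0), y = (3, 1), z = (6, 2). d(x,z) = 6² + 2² = 40, but d(x,y) + d(y,z) = (3² + 1²) + (3² + 1²) = 10 + 10 = 20. Since 40 > 20, the triangle inequality is violated. (Note: √d, the ordinary Euclidean distance, IS a metric.)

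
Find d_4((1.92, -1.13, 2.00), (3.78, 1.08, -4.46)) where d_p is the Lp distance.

(Σ|x_i - y_i|^4)^(1/4) = (|1.92 - 3.78|^4 + |-1.13 - 1.08|^4 + |2 - (-4.46)|^4)^(1/4)
= (1.86^4 + 2.21^4 + 6.46^4)^(1/4) ≈ (11.9688 + 23.8544 + 1741.5264)^(1/4) = (1777.3496)^(1/4) ≈ 6.493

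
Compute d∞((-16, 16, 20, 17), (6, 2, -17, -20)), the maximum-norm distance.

max(|x_i - y_i|) = max(|-16 - 6|, |16 - 2|, |20 - (-17)|, |17 - (-20)|) = max(22, 14, 37, 37) = 37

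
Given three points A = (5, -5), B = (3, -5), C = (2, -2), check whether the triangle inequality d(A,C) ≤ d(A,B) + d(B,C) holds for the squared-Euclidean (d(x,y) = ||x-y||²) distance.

d(A,B) = 2² + 0² = 4, d(B,C) = 1² + 3² = 10, d(A,C) = 3² + 3² = 18.
d(A,C) = 18 > 4 + 10 = 14. Triangle inequality is VIOLATED. (Squared-Euclidean is not a metric — this is a counterexample.)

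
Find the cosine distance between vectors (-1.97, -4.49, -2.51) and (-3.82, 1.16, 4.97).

With u = (-1.97, -4.49, -2.51), v = (-3.82, 1.16, 4.97):
u·v = (-1.97)·(-3.82) + (-4.49)·1.16 + (-2.51)·4.97 = 7.5254 + (-5.2084) + (-12.4747) = -10.1577.
|u| = √((-1.97)² + (-4.49)² + (-2.51)²) = √(3.8809 + 20.1601 + 6.3001) = √30.3411, |v| = √((-3.82)² + 1.16² + 4.97²) = √(14.5924 + 1.3456 + 24.7009) = √40.6389.
cos θ = (u·v)/(|u||v|) = -10.1577/(√30.3411·√40.6389) ≈ -0.2893
Cosine distance = 1 - cos θ ≈ 1 - (-0.2893) = 1.2893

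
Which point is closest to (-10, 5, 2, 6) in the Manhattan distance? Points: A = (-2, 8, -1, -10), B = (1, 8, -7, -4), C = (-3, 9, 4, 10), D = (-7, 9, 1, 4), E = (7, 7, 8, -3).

Distances: d(A) = 30, d(B) = 33, d(C) = 17, d(D) = 10, d(E) = 34. Nearest: D = (-7, 9, 1, 4) with distance 10.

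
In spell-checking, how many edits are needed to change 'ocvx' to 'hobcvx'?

Let D[i][j] be the edit distance between the first i characters of 'ocvx' and the first j characters of 'hobcvx', with D[i][0] = i, D[0][j] = j, and D[i][j] = D[i-1][j-1] if the characters match, else 1 + min(D[i-1][j], D[i][j-1], D[i-1][j-1]). Filling the table (rows: prefixes of 'ocvx', columns: prefixes of 'hobcvx'):
     ε  h  o  b  c  v  x
  ε  0  1  2  3  4  5  6
  o  1  1  1  2  3  4  5
  c  2  2  2  2  2  3  4
  v  3  3  3  3  3  2  3
  x  4  4  4  4  4  3  2
The bottom-right entry gives D[4][6] = 2, so no sequence of fewer than 2 edits works. Backtracking through the table gives one optimal edit sequence (2 edits):
  ocvx → hocvx (ins h @1)
  hocvx → hobcvx (ins b @3)
Edit distance = 2.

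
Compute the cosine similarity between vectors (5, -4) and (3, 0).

With u = (5, -4), v = (3, 0):
u·v = 5·3 + (-4)·0 = 15 + 0 = 15.
|u| = √(5² + (-4)²) = √41, |v| = √(3² + 0²) = √9, so |u||v| = √(41·9) = √369.
cos θ = (u·v)/(|u||v|) = 15/√369 ≈ 0.7809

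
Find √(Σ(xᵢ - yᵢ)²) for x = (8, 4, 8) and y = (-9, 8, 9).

√(Σ(x_i - y_i)²) = √((8 - (-9))² + (4 - 8)² + (8 - 9)²)
= √(17² + (-4)² + (-1)²) = √(289 + 16 + 1) = √306 ≈ 17.4929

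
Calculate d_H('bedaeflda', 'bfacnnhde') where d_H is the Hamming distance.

Differing positions: 2, 3, 4, 5, 6, 7, 9. Hamming distance = 7.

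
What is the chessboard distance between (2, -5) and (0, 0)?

max(|x_i - y_i|) = max(|2 - 0|, |-5 - 0|) = max(2, 5) = 5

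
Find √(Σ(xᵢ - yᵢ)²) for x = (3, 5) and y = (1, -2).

√(Σ(x_i - y_i)²) = √((3 - 1)² + (5 - (-2))²)
= √(2² + 7²) = √(4 + 49) = √53 ≈ 7.2801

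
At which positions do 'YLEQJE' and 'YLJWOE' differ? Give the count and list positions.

Differing positions: 3, 4, 5. Hamming distance = 3.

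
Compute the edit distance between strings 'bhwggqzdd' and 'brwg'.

Let D[i][j] be the edit distance between the first i characters of 'bhwggqzdd' and the first j characters of 'brwg', with D[i][0] = i, D[0][j] = j, and D[i][j] = D[i-1][j-1] if the characters match, else 1 + min(D[i-1][j], D[i][j-1], D[i-1][j-1]). Filling the table (rows: prefixes of 'bhwggqzdd', columns: prefixes of 'brwg'):
     ε  b  r  w  g
  ε  0  1  2  3  4
  b  1  0  1  2  3
  h  2  1  1  2  3
  w  3  2  2  1  2
  g  4  3  3  2  1
  g  5  4  4  3  2
  q  6  5  5  4  3
  z  7  6  6  5  4
  d  8  7  7  6  5
  d  9  8  8  7  6
The bottom-right entry gives D[9][4] = 6, so no sequence of fewer than 6 edits works. Backtracking through the table gives one optimal edit sequence (6 edits):
  bhwggqzdd → brwggqzdd (sub h→r @2)
  brwggqzdd → brwgqzdd (del g @4)
  brwgqzdd → brwgzdd (del q @5)
  brwgzdd → brwgdd (del z @5)
  brwgdd → brwgd (del d @5)
  brwgd → brwg (del d @5)
Edit distance = 6.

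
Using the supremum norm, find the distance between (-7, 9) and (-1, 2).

max(|x_i - y_i|) = max(|-7 - (-1)|, |9 - 2|) = max(6, 7) = 7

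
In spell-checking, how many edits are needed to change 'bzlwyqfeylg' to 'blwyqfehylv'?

Let D[i][j] be the edit distance between the first i characters of 'bzlwyqfeylg' and the first j characters of 'blwyqfehylv', with D[i][0] = i, D[0][j] = j, and D[i][j] = D[i-1][j-1] if the characters match, else 1 + min(D[i-1][j], D[i][j-1], D[i-1][j-1]). Filling the table (rows: prefixes of 'bzlwyqfeylg', columns: prefixes of 'blwyqfehylv'):
     ε  b  l  w  y  q  f  e  h  y  l  v
  ε  0  1  2  3  4  5  6  7  8  9 10 11
  b  1  0  1  2  3  4  5  6  7  8  9 10
  z  2  1  1  2  3  4  5  6  7  8  9 10
  l  3  2  1  2  3  4  5  6  7  8  8  9
  w  4  3  2  1  2  3  4  5  6  7  8  9
  y  5  4  3  2  1  2  3  4  5  6  7  8
  q  6  5  4  3  2  1  2  3  4  5  6  7
  f  7  6  5  4  3  2  1  2  3  4  5  6
  e  8  7  6  5  4  3  2  1  2  3  4  5
  y  9  8  7  6  5  4  3  2  2  2  3  4
  l 10  9  8  7  6  5  4  3  3  3  2  3
  g 11 10  9  8  7  6  5  4  4  4  3  3
The bottom-right entry gives D[11][11] = 3, so no sequence of fewer than 3 edits works. Backtracking through the table gives one optimal edit sequence (3 edits):
  bzlwyqfeylg → blwyqfeylg (del z @2)
  blwyqfeylg → blwyqfehylg (ins h @8)
  blwyqfehylg → blwyqfehylv (sub g→v @11)
Edit distance = 3.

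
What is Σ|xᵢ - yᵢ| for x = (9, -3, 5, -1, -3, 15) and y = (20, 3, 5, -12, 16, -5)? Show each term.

Σ|x_i - y_i| = |9 - 20| + |-3 - 3| + |5 - 5| + |-1 - (-12)| + |-3 - 16| + |15 - (-5)| = 11 + 6 + 0 + 11 + 19 + 20 = 67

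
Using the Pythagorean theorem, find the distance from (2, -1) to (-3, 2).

√(Σ(x_i - y_i)²) = √((2 - (-3))² + (-1 - 2)²)
= √(5² + (-3)²) = √(25 + 9) = √34 ≈ 5.831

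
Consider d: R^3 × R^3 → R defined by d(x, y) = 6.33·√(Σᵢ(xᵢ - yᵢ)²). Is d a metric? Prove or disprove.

Yes. The L2 (Euclidean) norm induces a metric on R^3, and multiplying a metric by a positive constant 6.33 > 0 preserves all four axioms: non-negativity (6.33·||x-y|| ≥ 0), identity (6.33·||x-y|| = 0 ⟺ ||x-y|| = 0 ⟺ x = y), symmetry (||x-y|| = ||y-x||), and the triangle inequality (6.33·||x-z|| ≤ 6.33·||x-y|| + 6.33·||y-z||). So d is a metric.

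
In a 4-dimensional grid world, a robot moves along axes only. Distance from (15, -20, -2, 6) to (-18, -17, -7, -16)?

Σ|x_i - y_i| = |15 - (-18)| + |-20 - (-17)| + |-2 - (-7)| + |6 - (-16)| = 33 + 3 + 5 + 22 = 63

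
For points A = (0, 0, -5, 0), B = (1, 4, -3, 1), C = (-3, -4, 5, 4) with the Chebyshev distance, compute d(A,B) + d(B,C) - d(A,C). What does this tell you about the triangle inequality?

d(A,B) = max(1, 4, 2, 1) = 4, d(B,C) = max(4, 8, 8, 3) = 8, d(A,C) = max(3, 4, 10, 4) = 10.
d(A,B) + d(B,C) - d(A,C) = 4 + 8 - 10 = 12 - 10 = 2. This is ≥ 0, so the triangle inequality holds for these points.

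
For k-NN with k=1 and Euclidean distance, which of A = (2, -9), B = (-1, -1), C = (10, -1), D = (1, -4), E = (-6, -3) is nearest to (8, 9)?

Distances: d(A) ≈ 18.9737, d(B) ≈ 13.4536, d(C) ≈ 10.198, d(D) ≈ 14.7648, d(E) ≈ 18.4391. Nearest: C = (10, -1) with distance 10.198.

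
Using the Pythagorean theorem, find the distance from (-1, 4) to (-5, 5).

√(Σ(x_i - y_i)²) = √((-1 - (-5))² + (4 - 5)²)
= √(4² + (-1)²) = √(16 + 1) = √17 ≈ 4.1231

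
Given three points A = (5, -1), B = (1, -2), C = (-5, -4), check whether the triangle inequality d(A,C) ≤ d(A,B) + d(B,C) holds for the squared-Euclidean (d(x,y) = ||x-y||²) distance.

d(A,B) = 4² + 1² = 17, d(B,C) = 6² + 2² = 40, d(A,C) = 10² + 3² = 109.
d(A,C) = 109 > 17 + 40 = 57. Triangle inequality is VIOLATED. (Squared-Euclidean is not a metric — this is a counterexample.)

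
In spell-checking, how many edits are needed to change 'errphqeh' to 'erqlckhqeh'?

Let D[i][j] be the edit distance between the first i characters of 'errphqeh' and the first j characters of 'erqlckhqeh', with D[i][0] = i, D[0][j] = j, and D[i][j] = D[i-1][j-1] if the characters match, else 1 + min(D[i-1][j], D[i][j-1], D[i-1][j-1]). Filling the table (rows: prefixes of 'errphqeh', columns: prefixes of 'erqlckhqeh'):
     ε  e  r  q  l  c  k  h  q  e  h
  ε  0  1  2  3  4  5  6  7  8  9 10
  e  1  0  1  2  3  4  5  6  7  8  9
  r  2  1  0  1  2  3  4  5  6  7  8
  r  3  2  1  1  2  3  4  5  6  7  8
  p  4  3  2  2  2  3  4  5  6  7  8
  h  5  4  3  3  3  3  4  4  5  6  7
  q  6  5  4  3  4  4  4  5  4  5  6
  e  7  6  5  4  4  5  5  5  5  4  5
  h  8  7  6  5  5  5  6  5  6  5  4
The bottom-right entry gives D[8][10] = 4, so no sequence of fewer than 4 edits works. Backtracking through the table gives one optimal edit sequence (4 edits):
  errphqeh → erqrphqeh (ins q @3)
  erqrphqeh → erqlrphqeh (ins l @4)
  erqlrphqeh → erqlcphqeh (sub r→c @5)
  erqlcphqeh → erqlckhqeh (sub p→k @6)
Edit distance = 4.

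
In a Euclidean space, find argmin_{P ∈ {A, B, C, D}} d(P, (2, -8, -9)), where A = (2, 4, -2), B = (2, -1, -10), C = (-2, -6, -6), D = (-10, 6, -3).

Distances: d(A) ≈ 13.8924, d(B) ≈ 7.0711, d(C) ≈ 5.3852, d(D) ≈ 19.3907. Nearest: C = (-2, -6, -6) with distance 5.3852.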